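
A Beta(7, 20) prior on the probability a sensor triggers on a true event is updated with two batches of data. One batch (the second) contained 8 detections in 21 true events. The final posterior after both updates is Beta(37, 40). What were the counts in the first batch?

Because Beta–binomial updating is additive in the counts, the combined data contributed (α_post−α_prior, β_post−β_prior) successes and failures.
Total across both batches: 37−7=30 detections, 40−20=20 misses.
Subtract the second batch: 30−8=22 detections and 20−13=7 misses.

22 detections and 7 misses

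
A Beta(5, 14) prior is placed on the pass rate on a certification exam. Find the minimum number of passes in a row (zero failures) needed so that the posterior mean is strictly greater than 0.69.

After k passes and 0 failures the posterior is Beta(5+k, 14), with mean (5+k)/(5+14+k).
Set (5+k)/(19+k) > 0.69 and solve: k > (0.69·19 − 5)/(1 − 0.69) = 26.161.
The smallest integer exceeding 26.161 is 27.

k = 27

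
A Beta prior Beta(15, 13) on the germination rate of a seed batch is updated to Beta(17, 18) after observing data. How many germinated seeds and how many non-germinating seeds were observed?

2 germinated seeds and 5 non-germinating seeds

A Beta(a, b) prior with s successes and f failures in binomial data gives a Beta(a+s, b+f) posterior.
So s = 17 − 15 = 2 and f = 18 − 13 = 5.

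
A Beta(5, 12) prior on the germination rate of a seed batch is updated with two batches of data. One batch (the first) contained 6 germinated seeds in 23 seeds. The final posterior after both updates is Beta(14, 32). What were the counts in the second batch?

3 germinated seeds and 3 non-germinating seeds

Because Beta–binomial updating is additive in the counts, the combined data contributed (α_post−α_prior, β_post−β_prior) successes and failures.
Total across both batches: 14−5=9 germinated seeds, 32−12=20 non-germinating seeds.
Subtract the first batch: 9−6=3 germinated seeds and 20−17=3 non-germinating seeds.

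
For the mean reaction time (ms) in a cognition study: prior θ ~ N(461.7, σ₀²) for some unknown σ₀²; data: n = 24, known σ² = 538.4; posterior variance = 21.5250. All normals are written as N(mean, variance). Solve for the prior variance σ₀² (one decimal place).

For the Normal–Normal model with known σ², precisions add: τ_n = τ₀ + n/σ².
So 1/σ₀² = 1/21.5250 − 24/538.4 = 0.046458 − 0.044577 = 0.001881.
Hence σ₀² = 1/0.001881 ≈ 531.6.

σ₀² = 531.6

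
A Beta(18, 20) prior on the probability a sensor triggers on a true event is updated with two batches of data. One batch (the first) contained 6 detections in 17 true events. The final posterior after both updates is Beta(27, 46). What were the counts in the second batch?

3 detections and 15 misses

Sequential conjugate updates are equivalent to a single update on the pooled data, so total successes = posterior α − prior α and total failures = posterior β − prior β.
Total across both batches: 27−18=9 detections, 46−20=26 misses.
Subtract the first batch: 9−6=3 detections and 26−11=15 misses.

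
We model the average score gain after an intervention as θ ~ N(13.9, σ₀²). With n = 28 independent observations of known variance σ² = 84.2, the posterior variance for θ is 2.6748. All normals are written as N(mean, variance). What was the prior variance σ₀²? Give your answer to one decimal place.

σ₀² = 24.2

Posterior precision equals prior precision plus data precision: 1/σ_n² = 1/σ₀² + n/σ².
So 1/σ₀² = 1/2.6748 − 28/84.2 = 0.373860 − 0.332542 = 0.041318.
Hence σ₀² = 1/0.041318 ≈ 24.2.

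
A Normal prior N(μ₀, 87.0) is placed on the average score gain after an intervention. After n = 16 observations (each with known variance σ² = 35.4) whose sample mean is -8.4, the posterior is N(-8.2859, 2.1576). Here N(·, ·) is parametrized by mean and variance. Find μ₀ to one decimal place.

With known observation variance, the Normal–Normal posterior has precision τ_n = τ₀ + n/σ² and mean μ_n = (τ₀μ₀ + (n/σ²)x̄)/τ_n.
Here τ₀ = 1/87.0 = 0.011494 and τ_data = 16/35.4 = 0.451977, so τ_n = 0.463471.
Rearranging for μ₀: μ₀ = (μ_n·τ_n − τ_data·x̄)/τ₀ = (-8.2859·0.463471 − 0.451977·-8.4) / 0.011494 = -0.043668/0.011494 ≈ -3.8.

μ₀ = -3.8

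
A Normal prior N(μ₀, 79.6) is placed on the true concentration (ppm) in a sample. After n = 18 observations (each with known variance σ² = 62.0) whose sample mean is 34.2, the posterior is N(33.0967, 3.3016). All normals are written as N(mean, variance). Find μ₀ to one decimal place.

μ₀ = 7.6

With known observation variance, the Normal–Normal posterior has precision τ_n = τ₀ + n/σ² and mean μ_n = (τ₀μ₀ + (n/σ²)x̄)/τ_n.
Here τ₀ = 1/79.6 = 0.012563 and τ_data = 18/62.0 = 0.290323, so τ_n = 0.302886.
Rearranging for μ₀: μ₀ = (μ_n·τ_n − τ_data·x̄)/τ₀ = (33.0967·0.302886 − 0.290323·34.2) / 0.012563 = 0.095480/0.012563 ≈ 7.6.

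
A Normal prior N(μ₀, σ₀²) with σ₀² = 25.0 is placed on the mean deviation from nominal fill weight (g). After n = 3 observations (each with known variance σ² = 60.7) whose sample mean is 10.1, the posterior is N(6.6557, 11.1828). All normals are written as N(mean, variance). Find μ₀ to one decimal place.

μ₀ = 2.4

The posterior mean is a precision-weighted average: μ_n = (τ₀μ₀ + τ_data·x̄)/(τ₀+τ_data), with τ₀=1/σ₀² and τ_data=n/σ².
Here τ₀ = 1/25.0 = 0.040000 and τ_data = 3/60.7 = 0.049423, so τ_n = 0.089423.
Rearranging for μ₀: μ₀ = (μ_n·τ_n − τ_data·x̄)/τ₀ = (6.6557·0.089423 − 0.049423·10.1) / 0.040000 = 0.096000/0.040000 ≈ 2.4.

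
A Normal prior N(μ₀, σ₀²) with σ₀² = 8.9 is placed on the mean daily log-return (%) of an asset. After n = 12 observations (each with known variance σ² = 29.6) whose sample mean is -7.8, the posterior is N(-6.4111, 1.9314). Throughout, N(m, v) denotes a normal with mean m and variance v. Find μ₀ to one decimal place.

μ₀ = -1.4

With known observation variance, the Normal–Normal posterior has precision τ_n = τ₀ + n/σ² and mean μ_n = (τ₀μ₀ + (n/σ²)x̄)/τ_n.
Here τ₀ = 1/8.9 = 0.112360 and τ_data = 12/29.6 = 0.405405, so τ_n = 0.517765.
Rearranging for μ₀: μ₀ = (μ_n·τ_n − τ_data·x̄)/τ₀ = (-6.4111·0.517765 − 0.405405·-7.8) / 0.112360 = -0.157284/0.112360 ≈ -1.4.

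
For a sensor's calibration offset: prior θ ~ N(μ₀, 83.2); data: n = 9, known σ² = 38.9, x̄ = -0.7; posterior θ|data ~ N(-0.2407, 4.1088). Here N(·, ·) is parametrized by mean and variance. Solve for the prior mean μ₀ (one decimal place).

μ₀ = 8.6

The posterior mean is a precision-weighted average: μ_n = (τ₀μ₀ + τ_data·x̄)/(τ₀+τ_data), with τ₀=1/σ₀² and τ_data=n/σ².
Here τ₀ = 1/83.2 = 0.012019 and τ_data = 9/38.9 = 0.231362, so τ_n = 0.243381.
Rearranging for μ₀: μ₀ = (μ_n·τ_n − τ_data·x̄)/τ₀ = (-0.2407·0.243381 − 0.231362·-0.7) / 0.012019 = 0.103372/0.012019 ≈ 8.6.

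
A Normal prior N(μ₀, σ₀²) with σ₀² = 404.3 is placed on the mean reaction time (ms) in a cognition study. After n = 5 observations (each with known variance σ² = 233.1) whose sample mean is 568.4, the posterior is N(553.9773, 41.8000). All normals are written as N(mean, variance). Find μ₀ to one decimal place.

With known observation variance, the Normal–Normal posterior has precision τ_n = τ₀ + n/σ² and mean μ_n = (τ₀μ₀ + (n/σ²)x̄)/τ_n.
Here τ₀ = 1/404.3 = 0.002473 and τ_data = 5/233.1 = 0.021450, so τ_n = 0.023923.
Rearranging for μ₀: μ₀ = (μ_n·τ_n − τ_data·x̄)/τ₀ = (553.9773·0.023923 − 0.021450·568.4) / 0.002473 = 1.060619/0.002473 ≈ 428.9.

μ₀ = 428.9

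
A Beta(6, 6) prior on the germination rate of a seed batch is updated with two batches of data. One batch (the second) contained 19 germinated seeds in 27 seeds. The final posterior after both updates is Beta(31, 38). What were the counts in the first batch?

Sequential conjugate updates are equivalent to a single update on the pooled data, so total successes = posterior α − prior α and total failures = posterior β − prior β.
Total across both batches: 31−6=25 germinated seeds, 38−6=32 non-germinating seeds.
Subtract the second batch: 25−19=6 germinated seeds and 32−8=24 non-germinating seeds.

6 germinated seeds and 24 non-germinating seeds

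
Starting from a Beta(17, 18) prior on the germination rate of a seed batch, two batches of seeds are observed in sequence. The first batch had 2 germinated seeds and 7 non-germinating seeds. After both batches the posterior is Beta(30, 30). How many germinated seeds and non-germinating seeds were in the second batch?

11 germinated seeds and 5 non-germinating seeds

Sequential conjugate updates are equivalent to a single update on the pooled data, so total successes = posterior α − prior α and total failures = posterior β − prior β.
Total across both batches: 30−17=13 germinated seeds, 30−18=12 non-germinating seeds.
Subtract the first batch: 13−2=11 germinated seeds and 12−7=5 non-germinating seeds.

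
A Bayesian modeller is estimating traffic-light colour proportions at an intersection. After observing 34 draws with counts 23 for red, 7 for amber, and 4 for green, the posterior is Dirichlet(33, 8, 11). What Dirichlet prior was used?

For a Dirichlet(α) prior with multinomial counts c, the posterior is Dirichlet(α + c) componentwise.
Subtract each count from the matching posterior parameter: 33−23=10, 8−7=1, 11−4=7.

Dirichlet(10, 1, 7)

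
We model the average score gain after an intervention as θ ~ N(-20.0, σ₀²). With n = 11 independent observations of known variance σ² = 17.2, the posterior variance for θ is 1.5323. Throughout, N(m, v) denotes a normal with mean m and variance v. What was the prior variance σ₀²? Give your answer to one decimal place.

σ₀² = 76.5

For the Normal–Normal model with known σ², precisions add: τ_n = τ₀ + n/σ².
So 1/σ₀² = 1/1.5323 − 11/17.2 = 0.652614 − 0.639535 = 0.013079.
Hence σ₀² = 1/0.013079 ≈ 76.5.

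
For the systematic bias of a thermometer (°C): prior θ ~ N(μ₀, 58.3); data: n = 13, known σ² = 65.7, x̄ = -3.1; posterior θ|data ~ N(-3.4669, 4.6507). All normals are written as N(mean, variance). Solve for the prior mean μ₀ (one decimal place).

μ₀ = -7.7

With known observation variance, the Normal–Normal posterior has precision τ_n = τ₀ + n/σ² and mean μ_n = (τ₀μ₀ + (n/σ²)x̄)/τ_n.
Here τ₀ = 1/58.3 = 0.017153 and τ_data = 13/65.7 = 0.197869, so τ_n = 0.215022.
Rearranging for μ₀: μ₀ = (μ_n·τ_n − τ_data·x̄)/τ₀ = (-3.4669·0.215022 − 0.197869·-3.1) / 0.017153 = -0.132066/0.017153 ≈ -7.7.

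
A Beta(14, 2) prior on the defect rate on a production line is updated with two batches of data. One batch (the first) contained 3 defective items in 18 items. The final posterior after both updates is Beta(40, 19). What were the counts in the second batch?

Because Beta–binomial updating is additive in the counts, the combined data contributed (α_post−α_prior, β_post−β_prior) successes and failures.
Total across both batches: 40−14=26 defective items, 19−2=17 good items.
Subtract the first batch: 26−3=23 defective items and 17−15=2 good items.

23 defective items and 2 good items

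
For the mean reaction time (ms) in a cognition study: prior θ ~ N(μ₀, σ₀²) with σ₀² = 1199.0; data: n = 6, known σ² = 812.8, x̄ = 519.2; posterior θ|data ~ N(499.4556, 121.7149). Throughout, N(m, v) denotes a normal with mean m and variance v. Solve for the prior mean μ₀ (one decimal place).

μ₀ = 324.7

The posterior mean is a precision-weighted average: μ_n = (τ₀μ₀ + τ_data·x̄)/(τ₀+τ_data), with τ₀=1/σ₀² and τ_data=n/σ².
Here τ₀ = 1/1199.0 = 0.000834 and τ_data = 6/812.8 = 0.007382, so τ_n = 0.008216.
Rearranging for μ₀: μ₀ = (μ_n·τ_n − τ_data·x̄)/τ₀ = (499.4556·0.008216 − 0.007382·519.2) / 0.000834 = 0.270793/0.000834 ≈ 324.7.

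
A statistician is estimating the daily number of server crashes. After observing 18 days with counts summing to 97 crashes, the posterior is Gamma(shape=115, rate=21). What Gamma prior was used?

Gamma(shape=18, rate=3)

A Gamma(α, β) prior (rate parametrization) on a Poisson rate with n observations summing to S gives posterior Gamma(α+S, β+n).
So α = 115 − 97 = 18 and β = 21 − 18 = 3.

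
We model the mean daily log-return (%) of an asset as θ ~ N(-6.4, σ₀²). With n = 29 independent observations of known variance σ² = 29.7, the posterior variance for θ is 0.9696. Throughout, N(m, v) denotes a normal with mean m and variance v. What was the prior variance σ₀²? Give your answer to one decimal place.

Posterior precision equals prior precision plus data precision: 1/σ_n² = 1/σ₀² + n/σ².
So 1/σ₀² = 1/0.9696 − 29/29.7 = 1.031353 − 0.976431 = 0.054922.
Hence σ₀² = 1/0.054922 ≈ 18.2.

σ₀² = 18.2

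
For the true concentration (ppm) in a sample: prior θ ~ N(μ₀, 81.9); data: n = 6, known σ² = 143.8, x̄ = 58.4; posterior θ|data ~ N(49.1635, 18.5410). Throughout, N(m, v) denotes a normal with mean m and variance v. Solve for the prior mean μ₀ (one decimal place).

μ₀ = 17.6

The posterior mean is a precision-weighted average: μ_n = (τ₀μ₀ + τ_data·x̄)/(τ₀+τ_data), with τ₀=1/σ₀² and τ_data=n/σ².
Here τ₀ = 1/81.9 = 0.012210 and τ_data = 6/143.8 = 0.041725, so τ_n = 0.053935.
Rearranging for μ₀: μ₀ = (μ_n·τ_n − τ_data·x̄)/τ₀ = (49.1635·0.053935 − 0.041725·58.4) / 0.012210 = 0.214893/0.012210 ≈ 17.6.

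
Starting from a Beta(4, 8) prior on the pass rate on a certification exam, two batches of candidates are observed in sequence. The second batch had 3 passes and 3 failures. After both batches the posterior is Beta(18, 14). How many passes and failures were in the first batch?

Because Beta–binomial updating is additive in the counts, the combined data contributed (α_post−α_prior, β_post−β_prior) successes and failures.
Total across both batches: 18−4=14 passes, 14−8=6 failures.
Subtract the second batch: 14−3=11 passes and 6−3=3 failures.

11 passes and 3 failures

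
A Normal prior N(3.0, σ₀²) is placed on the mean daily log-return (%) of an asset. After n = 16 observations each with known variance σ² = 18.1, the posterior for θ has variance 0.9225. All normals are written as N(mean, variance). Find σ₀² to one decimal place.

σ₀² = 5.0

Posterior precision equals prior precision plus data precision: 1/σ_n² = 1/σ₀² + n/σ².
So 1/σ₀² = 1/0.9225 − 16/18.1 = 1.084011 − 0.883978 = 0.200033.
Hence σ₀² = 1/0.200033 ≈ 5.0.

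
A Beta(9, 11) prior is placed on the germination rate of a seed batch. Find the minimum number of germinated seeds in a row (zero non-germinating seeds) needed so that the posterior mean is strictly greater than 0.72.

After k germinated seeds and 0 non-germinating seeds the posterior is Beta(9+k, 11), with mean (9+k)/(9+11+k).
Set (9+k)/(20+k) > 0.72 and solve: k > (0.72·20 − 9)/(1 − 0.72) = 19.286.
The smallest integer exceeding 19.286 is 20.

k = 20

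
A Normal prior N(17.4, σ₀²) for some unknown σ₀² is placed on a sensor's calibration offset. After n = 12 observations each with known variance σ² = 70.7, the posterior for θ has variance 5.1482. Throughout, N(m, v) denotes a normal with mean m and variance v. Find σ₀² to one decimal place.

For the Normal–Normal model with known σ², precisions add: τ_n = τ₀ + n/σ².
So 1/σ₀² = 1/5.1482 − 12/70.7 = 0.194243 − 0.169731 = 0.024512.
Hence σ₀² = 1/0.024512 ≈ 40.8.

σ₀² = 40.8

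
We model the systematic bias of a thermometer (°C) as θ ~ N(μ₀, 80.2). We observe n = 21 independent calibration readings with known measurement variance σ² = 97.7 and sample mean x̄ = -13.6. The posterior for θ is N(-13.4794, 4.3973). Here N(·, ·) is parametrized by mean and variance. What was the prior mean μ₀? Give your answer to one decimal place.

With known observation variance, the Normal–Normal posterior has precision τ_n = τ₀ + n/σ² and mean μ_n = (τ₀μ₀ + (n/σ²)x̄)/τ_n.
Here τ₀ = 1/80.2 = 0.012469 and τ_data = 21/97.7 = 0.214944, so τ_n = 0.227413.
Rearranging for μ₀: μ₀ = (μ_n·τ_n − τ_data·x̄)/τ₀ = (-13.4794·0.227413 − 0.214944·-13.6) / 0.012469 = -0.142152/0.012469 ≈ -11.4.

μ₀ = -11.4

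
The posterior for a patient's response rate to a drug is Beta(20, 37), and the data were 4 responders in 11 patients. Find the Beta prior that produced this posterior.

Beta(16, 30)

Beta is conjugate to the binomial likelihood: posterior = Beta(α+s, β+f).
Subtract the data counts: 20−4=16, 37−7=30.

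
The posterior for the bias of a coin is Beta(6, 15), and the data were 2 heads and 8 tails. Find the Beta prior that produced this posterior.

Beta(4, 7)

A Beta(α, β) prior with s successes and f failures in binomial data gives a Beta(α+s, β+f) posterior.
So α = 6 − 2 = 4 and β = 15 − 8 = 7.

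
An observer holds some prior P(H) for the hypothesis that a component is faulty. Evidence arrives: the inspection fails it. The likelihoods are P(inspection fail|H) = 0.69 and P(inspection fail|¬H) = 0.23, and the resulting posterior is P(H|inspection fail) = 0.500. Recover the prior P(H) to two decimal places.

Bayes' rule in odds form gives O(H|E) = O(H)·[P(E|H)/P(E|¬H)], hence O(H) = O(H|E)/LR.
Posterior odds = 0.500/(1−0.500) = 1.0000. LR = 0.69/0.23 = 3.0000.
Prior odds = 1.0000/3.0000 = 0.3333, so P(H) = 0.3333/(1+0.3333) ≈ 0.25.

P(H) = 0.25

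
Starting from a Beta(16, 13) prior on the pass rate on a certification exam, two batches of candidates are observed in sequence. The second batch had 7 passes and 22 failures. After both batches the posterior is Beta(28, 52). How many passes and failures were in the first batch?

Sequential conjugate updates are equivalent to a single update on the pooled data, so total successes = posterior α − prior α and total failures = posterior β − prior β.
Total across both batches: 28−16=12 passes, 52−13=39 failures.
Subtract the second batch: 12−7=5 passes and 39−22=17 failures.

5 passes and 17 failures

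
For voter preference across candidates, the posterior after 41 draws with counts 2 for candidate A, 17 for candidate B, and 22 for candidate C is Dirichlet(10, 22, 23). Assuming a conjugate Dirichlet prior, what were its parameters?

For a Dirichlet(α) prior with multinomial counts c, the posterior is Dirichlet(α + c) componentwise.
Subtract each count from the matching posterior parameter: 10−2=8, 22−17=5, 23−22=1.

Dirichlet(8, 5, 1)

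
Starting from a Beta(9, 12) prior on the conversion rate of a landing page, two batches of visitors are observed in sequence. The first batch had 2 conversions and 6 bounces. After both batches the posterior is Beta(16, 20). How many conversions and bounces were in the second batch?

5 conversions and 2 bounces

Sequential conjugate updates are equivalent to a single update on the pooled data, so total successes = posterior α − prior α and total failures = posterior β − prior β.
Total across both batches: 16−9=7 conversions, 20−12=8 bounces.
Subtract the first batch: 7−2=5 conversions and 8−6=2 bounces.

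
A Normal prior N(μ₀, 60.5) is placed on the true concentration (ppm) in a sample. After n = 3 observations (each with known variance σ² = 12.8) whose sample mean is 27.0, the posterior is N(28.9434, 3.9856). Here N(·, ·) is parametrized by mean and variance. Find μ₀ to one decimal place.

The posterior mean is a precision-weighted average: μ_n = (τ₀μ₀ + τ_data·x̄)/(τ₀+τ_data), with τ₀=1/σ₀² and τ_data=n/σ².
Here τ₀ = 1/60.5 = 0.016529 and τ_data = 3/12.8 = 0.234375, so τ_n = 0.250904.
Rearranging for μ₀: μ₀ = (μ_n·τ_n − τ_data·x̄)/τ₀ = (28.9434·0.250904 − 0.234375·27.0) / 0.016529 = 0.933890/0.016529 ≈ 56.5.

μ₀ = 56.5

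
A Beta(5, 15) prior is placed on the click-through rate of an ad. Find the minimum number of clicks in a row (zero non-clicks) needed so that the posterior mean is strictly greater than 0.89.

k = 117

After k clicks and 0 non-clicks the posterior is Beta(5+k, 15), with mean (5+k)/(5+15+k).
Set (5+k)/(20+k) > 0.89 and solve: k > (0.89·20 − 5)/(1 − 0.89) = 116.364.
The smallest integer exceeding 116.364 is 117, and checking k=117: (122)/(137) = 0.8905 > 0.89.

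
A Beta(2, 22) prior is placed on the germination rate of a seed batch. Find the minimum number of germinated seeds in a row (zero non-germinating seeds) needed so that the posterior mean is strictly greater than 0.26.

After k germinated seeds and 0 non-germinating seeds the posterior is Beta(2+k, 22), with mean (2+k)/(2+22+k).
Set (2+k)/(24+k) > 0.26 and solve: k > (0.26·24 − 2)/(1 − 0.26) = 5.730.
The smallest integer exceeding 5.730 is 6.

k = 6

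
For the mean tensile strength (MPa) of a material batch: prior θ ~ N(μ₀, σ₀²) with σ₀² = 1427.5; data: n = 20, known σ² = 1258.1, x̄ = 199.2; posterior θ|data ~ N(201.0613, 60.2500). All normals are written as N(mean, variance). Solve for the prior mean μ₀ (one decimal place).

μ₀ = 243.3

With known observation variance, the Normal–Normal posterior has precision τ_n = τ₀ + n/σ² and mean μ_n = (τ₀μ₀ + (n/σ²)x̄)/τ_n.
Here τ₀ = 1/1427.5 = 0.000701 and τ_data = 20/1258.1 = 0.015897, so τ_n = 0.016598.
Rearranging for μ₀: μ₀ = (μ_n·τ_n − τ_data·x̄)/τ₀ = (201.0613·0.016598 − 0.015897·199.2) / 0.000701 = 0.170533/0.000701 ≈ 243.3.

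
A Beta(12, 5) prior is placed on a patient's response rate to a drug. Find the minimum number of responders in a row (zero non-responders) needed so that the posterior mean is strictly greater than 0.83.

k = 13

After k responders and 0 non-responders the posterior is Beta(12+k, 5), with mean (12+k)/(12+5+k).
Set (12+k)/(17+k) > 0.83 and solve: k > (0.83·17 − 12)/(1 − 0.83) = 12.412.
The smallest integer exceeding 12.412 is 13.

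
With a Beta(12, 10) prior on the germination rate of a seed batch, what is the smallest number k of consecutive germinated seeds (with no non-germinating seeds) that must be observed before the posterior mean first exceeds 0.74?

After k germinated seeds and 0 non-germinating seeds the posterior is Beta(12+k, 10), with mean (12+k)/(12+10+k).
Set (12+k)/(22+k) > 0.74 and solve: k > (0.74·22 − 12)/(1 − 0.74) = 16.462.
The smallest integer exceeding 16.462 is 17, and checking k=17: (29)/(39) = 0.7436 > 0.74.

k = 17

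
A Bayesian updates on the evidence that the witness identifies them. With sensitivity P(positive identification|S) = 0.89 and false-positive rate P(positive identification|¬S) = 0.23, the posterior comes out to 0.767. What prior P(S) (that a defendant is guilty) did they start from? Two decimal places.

P(S) = 0.46

In odds form, posterior odds = prior odds × likelihood ratio, so prior odds = posterior odds ÷ LR.
Posterior odds = 0.767/(1−0.767) = 3.2918. LR = 0.89/0.23 = 3.8696.
Prior odds = 3.2918/3.8696 = 0.8507, so P(S) = 0.8507/(1+0.8507) ≈ 0.46.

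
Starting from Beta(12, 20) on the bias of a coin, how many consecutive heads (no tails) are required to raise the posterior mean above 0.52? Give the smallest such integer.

After k heads and 0 tails the posterior is Beta(12+k, 20), with mean (12+k)/(12+20+k).
Set (12+k)/(32+k) > 0.52 and solve: k > (0.52·32 − 12)/(1 − 0.52) = 9.667.
The smallest integer exceeding 9.667 is 10, and checking k=10: (22)/(42) = 0.5238 > 0.52.

k = 10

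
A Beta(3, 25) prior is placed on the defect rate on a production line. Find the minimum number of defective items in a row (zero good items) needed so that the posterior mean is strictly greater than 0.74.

k = 69

After k defective items and 0 good items the posterior is Beta(3+k, 25), with mean (3+k)/(3+25+k).
Set (3+k)/(28+k) > 0.74 and solve: k > (0.74·28 − 3)/(1 − 0.74) = 68.154.
The smallest integer exceeding 68.154 is 69, and checking k=69: (72)/(97) = 0.7423 > 0.74.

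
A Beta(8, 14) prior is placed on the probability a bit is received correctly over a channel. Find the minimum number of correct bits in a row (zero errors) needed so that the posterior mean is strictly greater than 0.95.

k = 259

After k correct bits and 0 errors the posterior is Beta(8+k, 14), with mean (8+k)/(8+14+k).
Set (8+k)/(22+k) > 0.95 and solve: k > (0.95·22 − 8)/(1 − 0.95) = 258.000.
The smallest integer exceeding 258.000 is 259, and checking k=259: (267)/(281) = 0.9502 > 0.95.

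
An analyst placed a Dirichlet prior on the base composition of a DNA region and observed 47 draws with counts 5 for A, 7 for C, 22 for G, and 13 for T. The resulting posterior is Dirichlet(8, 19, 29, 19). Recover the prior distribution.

For a Dirichlet(α) prior with multinomial counts c, the posterior is Dirichlet(α + c) componentwise.
Subtract each count from the matching posterior parameter: 8−5=3, 19−7=12, 29−22=7, 19−13=6.

Dirichlet(3, 12, 7, 6)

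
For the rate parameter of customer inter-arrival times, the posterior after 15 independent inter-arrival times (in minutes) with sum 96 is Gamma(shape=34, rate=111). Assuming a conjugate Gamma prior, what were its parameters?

For an exponential likelihood with a Gamma(α, β) prior on the rate, n observations with total T give posterior Gamma(α+n, β+T).
So α = 34 − 15 = 19 and β = 111 − 96 = 15.

Gamma(shape=19, rate=15)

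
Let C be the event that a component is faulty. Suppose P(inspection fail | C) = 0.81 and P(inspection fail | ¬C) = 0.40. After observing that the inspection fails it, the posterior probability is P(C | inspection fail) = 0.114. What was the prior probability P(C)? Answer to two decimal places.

In odds form, posterior odds = prior odds × likelihood ratio, so prior odds = posterior odds ÷ LR.
Posterior odds = 0.114/(1−0.114) = 0.1287. LR = 0.81/0.40 = 2.0250.
Prior odds = 0.1287/2.0250 = 0.0636, so P(C) = 0.0636/(1+0.0636) ≈ 0.06.

P(C) = 0.06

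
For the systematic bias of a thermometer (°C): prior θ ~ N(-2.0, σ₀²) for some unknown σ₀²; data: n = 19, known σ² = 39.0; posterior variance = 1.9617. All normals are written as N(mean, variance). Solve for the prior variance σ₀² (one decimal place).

For the Normal–Normal model with known σ², precisions add: τ_n = τ₀ + n/σ².
So 1/σ₀² = 1/1.9617 − 19/39.0 = 0.509762 − 0.487179 = 0.022583.
Hence σ₀² = 1/0.022583 ≈ 44.3.

σ₀² = 44.3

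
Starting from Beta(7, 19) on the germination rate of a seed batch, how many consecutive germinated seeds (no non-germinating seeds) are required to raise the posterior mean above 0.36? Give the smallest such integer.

After k germinated seeds and 0 non-germinating seeds the posterior is Beta(7+k, 19), with mean (7+k)/(7+19+k).
Set (7+k)/(26+k) > 0.36 and solve: k > (0.36·26 − 7)/(1 − 0.36) = 3.688.
The smallest integer exceeding 3.688 is 4.

k = 4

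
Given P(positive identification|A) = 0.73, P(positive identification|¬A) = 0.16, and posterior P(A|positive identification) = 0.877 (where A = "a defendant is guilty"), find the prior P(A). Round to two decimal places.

In odds form, posterior odds = prior odds × likelihood ratio, so prior odds = posterior odds ÷ LR.
Posterior odds = 0.877/(1−0.877) = 7.1301. LR = 0.73/0.16 = 4.5625.
Prior odds = 7.1301/4.5625 = 1.5628, so P(A) = 1.5628/(1+1.5628) ≈ 0.61.

P(A) = 0.61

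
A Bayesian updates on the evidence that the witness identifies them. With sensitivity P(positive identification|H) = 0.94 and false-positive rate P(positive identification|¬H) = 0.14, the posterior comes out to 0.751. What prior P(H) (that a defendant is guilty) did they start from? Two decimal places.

P(H) = 0.31

In odds form, posterior odds = prior odds × likelihood ratio, so prior odds = posterior odds ÷ LR.
Posterior odds = 0.751/(1−0.751) = 3.0161. LR = 0.94/0.14 = 6.7143.
Prior odds = 3.0161/6.7143 = 0.4492, so P(H) = 0.4492/(1+0.4492) ≈ 0.31.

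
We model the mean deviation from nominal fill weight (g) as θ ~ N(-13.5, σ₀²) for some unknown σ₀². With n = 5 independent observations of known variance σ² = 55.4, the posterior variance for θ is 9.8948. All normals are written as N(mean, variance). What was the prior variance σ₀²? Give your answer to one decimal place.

σ₀² = 92.5

For the Normal–Normal model with known σ², precisions add: τ_n = τ₀ + n/σ².
So 1/σ₀² = 1/9.8948 − 5/55.4 = 0.101063 − 0.090253 = 0.010810.
Hence σ₀² = 1/0.010810 ≈ 92.5.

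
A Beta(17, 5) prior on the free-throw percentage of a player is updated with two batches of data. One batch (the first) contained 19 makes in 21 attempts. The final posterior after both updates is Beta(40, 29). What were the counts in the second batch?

4 makes and 22 misses

Sequential conjugate updates are equivalent to a single update on the pooled data, so total successes = posterior α − prior α and total failures = posterior β − prior β.
Total across both batches: 40−17=23 makes, 29−5=24 misses.
Subtract the first batch: 23−19=4 makes and 24−2=22 misses.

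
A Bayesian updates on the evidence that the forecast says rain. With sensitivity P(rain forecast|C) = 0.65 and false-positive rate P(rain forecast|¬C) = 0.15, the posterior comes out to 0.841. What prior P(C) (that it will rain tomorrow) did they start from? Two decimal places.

In odds form, posterior odds = prior odds × likelihood ratio, so prior odds = posterior odds ÷ LR.
Posterior odds = 0.841/(1−0.841) = 5.2893. LR = 0.65/0.15 = 4.3333.
Prior odds = 5.2893/4.3333 = 1.2206, so P(C) = 1.2206/(1+1.2206) ≈ 0.55.

P(C) = 0.55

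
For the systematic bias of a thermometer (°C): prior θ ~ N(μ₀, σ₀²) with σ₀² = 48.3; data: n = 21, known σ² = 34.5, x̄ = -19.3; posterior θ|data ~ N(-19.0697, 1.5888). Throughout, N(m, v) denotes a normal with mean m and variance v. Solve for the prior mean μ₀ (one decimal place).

The posterior mean is a precision-weighted average: μ_n = (τ₀μ₀ + τ_data·x̄)/(τ₀+τ_data), with τ₀=1/σ₀² and τ_data=n/σ².
Here τ₀ = 1/48.3 = 0.020704 and τ_data = 21/34.5 = 0.608696, so τ_n = 0.629400.
Rearranging for μ₀: μ₀ = (μ_n·τ_n − τ_data·x̄)/τ₀ = (-19.0697·0.629400 − 0.608696·-19.3) / 0.020704 = -0.254636/0.020704 ≈ -12.3.

μ₀ = -12.3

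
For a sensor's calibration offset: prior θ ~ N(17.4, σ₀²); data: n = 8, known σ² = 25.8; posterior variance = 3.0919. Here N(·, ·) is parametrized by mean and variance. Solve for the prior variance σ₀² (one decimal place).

σ₀² = 74.9

For the Normal–Normal model with known σ², precisions add: τ_n = τ₀ + n/σ².
So 1/σ₀² = 1/3.0919 − 8/25.8 = 0.323426 − 0.310078 = 0.013348.
Hence σ₀² = 1/0.013348 ≈ 74.9.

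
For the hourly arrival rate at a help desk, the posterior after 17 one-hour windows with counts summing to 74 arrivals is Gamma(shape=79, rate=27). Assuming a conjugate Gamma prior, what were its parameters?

Gamma(shape=5, rate=10)

A Gamma(α, β) prior (rate parametrization) on a Poisson rate with n observations summing to S gives posterior Gamma(α+S, β+n).
So α = 79 − 74 = 5 and β = 27 − 17 = 10.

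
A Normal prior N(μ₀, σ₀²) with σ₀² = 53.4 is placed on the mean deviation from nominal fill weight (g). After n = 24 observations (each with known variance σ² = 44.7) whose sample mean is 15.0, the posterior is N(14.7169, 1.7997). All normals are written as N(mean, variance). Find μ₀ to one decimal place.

μ₀ = 6.6

The posterior mean is a precision-weighted average: μ_n = (τ₀μ₀ + τ_data·x̄)/(τ₀+τ_data), with τ₀=1/σ₀² and τ_data=n/σ².
Here τ₀ = 1/53.4 = 0.018727 and τ_data = 24/44.7 = 0.536913, so τ_n = 0.555640.
Rearranging for μ₀: μ₀ = (μ_n·τ_n − τ_data·x̄)/τ₀ = (14.7169·0.555640 − 0.536913·15.0) / 0.018727 = 0.123603/0.018727 ≈ 6.6.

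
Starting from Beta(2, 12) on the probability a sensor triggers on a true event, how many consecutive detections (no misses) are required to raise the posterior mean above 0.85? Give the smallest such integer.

k = 67

After k detections and 0 misses the posterior is Beta(2+k, 12), with mean (2+k)/(2+12+k).
Set (2+k)/(14+k) > 0.85 and solve: k > (0.85·14 − 2)/(1 − 0.85) = 66.000.
The smallest integer exceeding 66.000 is 67, and checking k=67: (69)/(81) = 0.8519 > 0.85.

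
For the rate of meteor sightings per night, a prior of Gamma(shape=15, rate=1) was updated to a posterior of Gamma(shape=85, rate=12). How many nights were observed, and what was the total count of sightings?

n = 11 nights with total 70 sightings

A Gamma(α, β) prior (rate parametrization) on a Poisson rate with n observations summing to S gives posterior Gamma(α+S, β+n).
Matching: Σxᵢ = 85 − 15 = 70 and n = 12 − 1 = 11.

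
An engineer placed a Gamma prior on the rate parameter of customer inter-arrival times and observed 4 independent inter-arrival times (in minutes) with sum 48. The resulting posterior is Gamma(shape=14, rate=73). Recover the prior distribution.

For an exponential likelihood with a Gamma(α, β) prior on the rate, n observations with total T give posterior Gamma(α+n, β+T).
So α = 14 − 4 = 10 and β = 73 − 48 = 25.

Gamma(shape=10, rate=25)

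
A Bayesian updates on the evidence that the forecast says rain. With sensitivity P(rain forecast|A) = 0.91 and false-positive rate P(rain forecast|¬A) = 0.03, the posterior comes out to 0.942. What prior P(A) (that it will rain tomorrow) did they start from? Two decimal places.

P(A) = 0.35

In odds form, posterior odds = prior odds × likelihood ratio, so prior odds = posterior odds ÷ LR.
Posterior odds = 0.942/(1−0.942) = 16.2414. LR = 0.91/0.03 = 30.3333.
Prior odds = 16.2414/30.3333 = 0.5354, so P(A) = 0.5354/(1+0.5354) ≈ 0.35.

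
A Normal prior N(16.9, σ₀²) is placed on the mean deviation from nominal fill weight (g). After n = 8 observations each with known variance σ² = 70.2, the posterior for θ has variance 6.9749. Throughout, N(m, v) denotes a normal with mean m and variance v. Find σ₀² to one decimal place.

σ₀² = 34.0

Posterior precision equals prior precision plus data precision: 1/σ_n² = 1/σ₀² + n/σ².
So 1/σ₀² = 1/6.9749 − 8/70.2 = 0.143371 − 0.113960 = 0.029411.
Hence σ₀² = 1/0.029411 ≈ 34.0.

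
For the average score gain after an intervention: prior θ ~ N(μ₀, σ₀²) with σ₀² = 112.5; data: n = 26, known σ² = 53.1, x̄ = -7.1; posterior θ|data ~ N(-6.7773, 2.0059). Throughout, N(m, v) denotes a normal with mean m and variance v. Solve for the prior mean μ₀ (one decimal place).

μ₀ = 11.0

With known observation variance, the Normal–Normal posterior has precision τ_n = τ₀ + n/σ² and mean μ_n = (τ₀μ₀ + (n/σ²)x̄)/τ_n.
Here τ₀ = 1/112.5 = 0.008889 and τ_data = 26/53.1 = 0.489642, so τ_n = 0.498531.
Rearranging for μ₀: μ₀ = (μ_n·τ_n − τ_data·x̄)/τ₀ = (-6.7773·0.498531 − 0.489642·-7.1) / 0.008889 = 0.097764/0.008889 ≈ 11.0.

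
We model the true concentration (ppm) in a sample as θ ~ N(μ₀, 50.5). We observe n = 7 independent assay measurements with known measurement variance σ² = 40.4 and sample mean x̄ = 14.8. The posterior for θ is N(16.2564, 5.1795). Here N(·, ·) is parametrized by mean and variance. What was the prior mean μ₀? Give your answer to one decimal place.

With known observation variance, the Normal–Normal posterior has precision τ_n = τ₀ + n/σ² and mean μ_n = (τ₀μ₀ + (n/σ²)x̄)/τ_n.
Here τ₀ = 1/50.5 = 0.019802 and τ_data = 7/40.4 = 0.173267, so τ_n = 0.193069.
Rearranging for μ₀: μ₀ = (μ_n·τ_n − τ_data·x̄)/τ₀ = (16.2564·0.193069 − 0.173267·14.8) / 0.019802 = 0.574255/0.019802 ≈ 29.0.

μ₀ = 29.0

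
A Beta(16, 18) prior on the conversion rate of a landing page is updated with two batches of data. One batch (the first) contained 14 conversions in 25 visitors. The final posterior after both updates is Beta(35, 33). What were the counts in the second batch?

5 conversions and 4 bounces

Because Beta–binomial updating is additive in the counts, the combined data contributed (α_post−α_prior, β_post−β_prior) successes and failures.
Total across both batches: 35−16=19 conversions, 33−18=15 bounces.
Subtract the first batch: 19−14=5 conversions and 15−11=4 bounces.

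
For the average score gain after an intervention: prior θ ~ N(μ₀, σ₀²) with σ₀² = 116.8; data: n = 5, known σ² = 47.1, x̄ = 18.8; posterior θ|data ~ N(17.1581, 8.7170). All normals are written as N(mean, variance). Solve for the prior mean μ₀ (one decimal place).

μ₀ = -3.2

The posterior mean is a precision-weighted average: μ_n = (τ₀μ₀ + τ_data·x̄)/(τ₀+τ_data), with τ₀=1/σ₀² and τ_data=n/σ².
Here τ₀ = 1/116.8 = 0.008562 and τ_data = 5/47.1 = 0.106157, so τ_n = 0.114719.
Rearranging for μ₀: μ₀ = (μ_n·τ_n − τ_data·x̄)/τ₀ = (17.1581·0.114719 − 0.106157·18.8) / 0.008562 = -0.027392/0.008562 ≈ -3.2.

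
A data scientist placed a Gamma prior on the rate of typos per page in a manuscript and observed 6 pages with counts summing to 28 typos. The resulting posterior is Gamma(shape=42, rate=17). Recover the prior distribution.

Gamma(shape=14, rate=11)

A Gamma(α, β) prior (rate parametrization) on a Poisson rate with n observations summing to S gives posterior Gamma(α+S, β+n).
So α = 42 − 28 = 14 and β = 17 − 6 = 11.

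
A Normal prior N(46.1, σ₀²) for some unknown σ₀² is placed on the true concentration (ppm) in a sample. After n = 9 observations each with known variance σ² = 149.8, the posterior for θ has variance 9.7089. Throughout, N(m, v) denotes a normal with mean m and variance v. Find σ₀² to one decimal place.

σ₀² = 23.3

Posterior precision equals prior precision plus data precision: 1/σ_n² = 1/σ₀² + n/σ².
So 1/σ₀² = 1/9.7089 − 9/149.8 = 0.102998 − 0.060080 = 0.042918.
Hence σ₀² = 1/0.042918 ≈ 23.3.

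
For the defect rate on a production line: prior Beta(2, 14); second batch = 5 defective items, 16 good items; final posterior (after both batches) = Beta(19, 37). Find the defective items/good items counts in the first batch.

12 defective items and 7 good items

Because Beta–binomial updating is additive in the counts, the combined data contributed (α_post−α_prior, β_post−β_prior) successes and failures.
Total across both batches: 19−2=17 defective items, 37−14=23 good items.
Subtract the second batch: 17−5=12 defective items and 23−16=7 good items.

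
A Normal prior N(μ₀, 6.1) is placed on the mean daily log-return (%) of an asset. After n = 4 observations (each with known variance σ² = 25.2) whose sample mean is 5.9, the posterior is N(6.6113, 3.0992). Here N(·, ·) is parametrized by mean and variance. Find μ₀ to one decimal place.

μ₀ = 7.3

The posterior mean is a precision-weighted average: μ_n = (τ₀μ₀ + τ_data·x̄)/(τ₀+τ_data), with τ₀=1/σ₀² and τ_data=n/σ².
Here τ₀ = 1/6.1 = 0.163934 and τ_data = 4/25.2 = 0.158730, so τ_n = 0.322664.
Rearranging for μ₀: μ₀ = (μ_n·τ_n − τ_data·x̄)/τ₀ = (6.6113·0.322664 − 0.158730·5.9) / 0.163934 = 1.196722/0.163934 ≈ 7.3.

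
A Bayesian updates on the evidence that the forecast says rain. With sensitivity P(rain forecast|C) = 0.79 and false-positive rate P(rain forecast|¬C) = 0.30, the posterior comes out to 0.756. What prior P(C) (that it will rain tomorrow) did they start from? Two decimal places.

P(C) = 0.54

In odds form, posterior odds = prior odds × likelihood ratio, so prior odds = posterior odds ÷ LR.
Posterior odds = 0.756/(1−0.756) = 3.0984. LR = 0.79/0.30 = 2.6333.
Prior odds = 3.0984/2.6333 = 1.1766, so P(C) = 1.1766/(1+1.1766) ≈ 0.54.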